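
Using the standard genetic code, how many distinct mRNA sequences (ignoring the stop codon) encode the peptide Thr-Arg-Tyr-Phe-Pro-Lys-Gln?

Thr: 4 codons.
Arg: 6 codons.
Tyr: 2 codons.
Phe: 2 codons.
Pro: 4 codons.
Lys: 2 codons.
Gln: 2 codons.
4 × 6 × 2 × 2 × 4 × 2 × 2 = 1536.

1536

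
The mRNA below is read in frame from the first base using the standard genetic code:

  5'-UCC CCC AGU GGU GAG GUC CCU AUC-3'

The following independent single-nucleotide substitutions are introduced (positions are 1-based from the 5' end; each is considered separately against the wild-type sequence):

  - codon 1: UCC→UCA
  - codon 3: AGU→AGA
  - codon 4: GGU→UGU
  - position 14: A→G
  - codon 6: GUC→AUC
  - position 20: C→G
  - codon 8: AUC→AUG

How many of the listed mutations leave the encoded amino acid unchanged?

Codon 1: UCC (Ser) → UCA (Ser) — synonymous.
Codon 3: AGU (Ser) → AGA (Arg) — missense.
Codon 4: GGU (Gly) → UGU (Cys) — missense.
Codon 5: GAG (Glu) → GGG (Gly) — missense.
Codon 6: GUC (Val) → AUC (Ile) — missense.
Codon 7: CCU (Pro) → CGU (Arg) — missense.
Codon 8: AUC (Ile) → AUG (Met) — missense.
Synonymous: 1 of 7.

1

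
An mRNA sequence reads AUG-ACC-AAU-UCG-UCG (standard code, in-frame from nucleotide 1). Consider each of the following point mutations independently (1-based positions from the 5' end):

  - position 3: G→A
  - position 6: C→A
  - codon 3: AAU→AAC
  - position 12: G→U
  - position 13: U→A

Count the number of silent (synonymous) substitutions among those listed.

Codon 1: AUG (Met) → AUA (Ile) — missense.
Codon 2: ACC (Thr) → ACA (Thr) — synonymous.
Codon 3: AAU (Asn) → AAC (Asn) — synonymous.
Codon 4: UCG (Ser) → UCU (Ser) — synonymous.
Codon 5: UCG (Ser) → ACG (Thr) — missense.
Synonymous: 3 of 5.

3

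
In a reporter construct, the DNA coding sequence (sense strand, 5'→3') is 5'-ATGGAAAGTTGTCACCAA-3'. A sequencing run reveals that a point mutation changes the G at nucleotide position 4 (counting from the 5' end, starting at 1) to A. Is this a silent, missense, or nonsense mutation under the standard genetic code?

missense

Position 4 falls in codon 2: GAA → Glu.
After the substitution the codon is AAA → Lys.
Glu ≠ Lys, so this is a missense mutation.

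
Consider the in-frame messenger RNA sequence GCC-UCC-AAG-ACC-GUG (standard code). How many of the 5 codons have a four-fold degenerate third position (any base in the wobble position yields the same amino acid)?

Codon 1 GCC (Ala): third position 4-fold.
Codon 2 UCC (Ser): third position 4-fold.
Codon 3 AAG (Lys): third position 2-fold.
Codon 4 ACC (Thr): third position 4-fold.
Codon 5 GUG (Val): third position 4-fold.
Four-fold degenerate third positions: 4.

4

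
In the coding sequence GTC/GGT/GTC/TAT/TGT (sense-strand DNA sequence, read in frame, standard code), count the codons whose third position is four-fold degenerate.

Codon 1 GTC (Val): third position 4-fold.
Codon 2 GGT (Gly): third position 4-fold.
Codon 3 GTC (Val): third position 4-fold.
Codon 4 TAT (Tyr): third position 2-fold.
Codon 5 TGT (Cys): third position 2-fold.
Four-fold degenerate third positions: 3.

3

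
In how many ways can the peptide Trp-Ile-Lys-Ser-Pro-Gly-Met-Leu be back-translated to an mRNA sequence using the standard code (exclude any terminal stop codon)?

3456

Trp: 1 codon.
Ile: 3 codons.
Lys: 2 codons.
Ser: 6 codons.
Pro: 4 codons.
Gly: 4 codons.
Met: 1 codon.
Leu: 6 codons.
1 × 3 × 2 × 6 × 4 × 4 × 1 × 6 = 3456.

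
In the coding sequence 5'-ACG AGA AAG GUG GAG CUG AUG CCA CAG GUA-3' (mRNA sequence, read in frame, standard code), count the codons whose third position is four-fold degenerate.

Codon 1 ACG (Thr): third position 4-fold.
Codon 2 AGA (Arg): third position 2-fold.
Codon 3 AAG (Lys): third position 2-fold.
Codon 4 GUG (Val): third position 4-fold.
Codon 5 GAG (Glu): third position 2-fold.
Codon 6 CUG (Leu): third position 4-fold.
Codon 7 AUG (Met): third position 1-fold.
Codon 8 CCA (Pro): third position 4-fold.
Codon 9 CAG (Gln): third position 2-fold.
Codon 10 GUA (Val): third position 4-fold.
Four-fold degenerate third positions: 5.

5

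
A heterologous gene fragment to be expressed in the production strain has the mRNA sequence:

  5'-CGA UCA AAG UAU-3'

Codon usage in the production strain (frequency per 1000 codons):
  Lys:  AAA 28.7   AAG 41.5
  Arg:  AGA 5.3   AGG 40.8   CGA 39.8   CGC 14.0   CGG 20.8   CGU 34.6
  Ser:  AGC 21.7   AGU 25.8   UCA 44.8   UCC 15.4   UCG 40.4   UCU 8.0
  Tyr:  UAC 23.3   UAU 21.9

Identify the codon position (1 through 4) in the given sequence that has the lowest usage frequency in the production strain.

Codon 1 CGA (Arg): 39.8 per 1000.
Codon 2 UCA (Ser): 44.8 per 1000.
Codon 3 AAG (Lys): 41.5 per 1000.
Codon 4 UAU (Tyr): 21.9 per 1000.
Lowest frequency is 21.9 at codon 4.

4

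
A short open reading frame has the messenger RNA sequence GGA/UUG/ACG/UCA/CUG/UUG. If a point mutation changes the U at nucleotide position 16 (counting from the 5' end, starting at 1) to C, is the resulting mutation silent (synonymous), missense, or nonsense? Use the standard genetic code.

Position 16 falls in codon 6: UUG → Leu.
After the substitution the codon is CUG → Leu.
Both encode Leu, so the change is synonymous.

silent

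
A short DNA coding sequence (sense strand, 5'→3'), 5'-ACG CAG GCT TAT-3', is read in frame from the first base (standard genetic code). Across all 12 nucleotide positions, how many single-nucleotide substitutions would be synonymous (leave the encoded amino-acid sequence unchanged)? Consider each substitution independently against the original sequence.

8

Codon 1 (ACG, Thr): 3 synonymous substitutions.
Codon 2 (CAG, Gln): 1 synonymous substitution.
Codon 3 (GCT, Ala): 3 synonymous substitutions.
Codon 4 (TAT, Tyr): 1 synonymous substitution.
Total: 3 + 1 + 3 + 1 = 8.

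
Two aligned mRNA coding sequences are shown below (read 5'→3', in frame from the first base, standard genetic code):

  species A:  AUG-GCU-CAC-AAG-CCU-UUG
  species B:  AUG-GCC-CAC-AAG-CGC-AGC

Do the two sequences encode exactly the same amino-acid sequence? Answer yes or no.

no

Codon 1: AUG Met / AUG Met — identical.
Codon 2: GCU Ala / GCC Ala — synonymous.
Codon 3: CAC His / CAC His — identical.
Codon 4: AAG Lys / AAG Lys — identical.
Codon 5: CCU Pro / CGC Arg — nonsynonymous.
Codon 6: UUG Leu / AGC Ser — nonsynonymous.
Nonsynonymous differences: 2 → different protein.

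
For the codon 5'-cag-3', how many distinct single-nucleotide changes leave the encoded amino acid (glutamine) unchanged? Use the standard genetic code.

Position 1: none → 0 synonymous.
Position 2: none → 0 synonymous.
Position 3: CAA → 1 synonymous.
Total: 0 + 0 + 1 = 1.

1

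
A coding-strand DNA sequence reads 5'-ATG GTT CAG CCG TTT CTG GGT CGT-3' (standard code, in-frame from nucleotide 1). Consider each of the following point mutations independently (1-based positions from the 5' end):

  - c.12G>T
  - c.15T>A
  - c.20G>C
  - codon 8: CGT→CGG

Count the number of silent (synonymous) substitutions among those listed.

Codon 4: CCG (Pro) → CCT (Pro) — synonymous.
Codon 5: TTT (Phe) → TTA (Leu) — missense.
Codon 7: GGT (Gly) → GCT (Ala) — missense.
Codon 8: CGT (Arg) → CGG (Arg) — synonymous.
Synonymous: 2 of 4.

2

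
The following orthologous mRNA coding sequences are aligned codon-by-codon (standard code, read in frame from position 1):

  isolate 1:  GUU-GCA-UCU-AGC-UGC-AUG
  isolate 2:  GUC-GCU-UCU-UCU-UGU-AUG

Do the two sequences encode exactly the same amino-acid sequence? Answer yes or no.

yes

Codon 1: GUU Val / GUC Val — synonymous.
Codon 2: GCA Ala / GCU Ala — synonymous.
Codon 3: UCU Ser / UCU Ser — identical.
Codon 4: AGC Ser / UCU Ser — synonymous.
Codon 5: UGC Cys / UGU Cys — synonymous.
Codon 6: AUG Met / AUG Met — identical.
Nonsynonymous differences: 0 → same protein.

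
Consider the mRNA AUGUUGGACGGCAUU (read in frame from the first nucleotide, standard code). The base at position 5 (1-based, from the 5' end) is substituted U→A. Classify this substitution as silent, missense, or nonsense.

nonsense

Position 5 falls in codon 2: UUG → Leu.
After the substitution the codon is UAG → Stop.
The new codon is a stop codon, so this is a nonsense mutation.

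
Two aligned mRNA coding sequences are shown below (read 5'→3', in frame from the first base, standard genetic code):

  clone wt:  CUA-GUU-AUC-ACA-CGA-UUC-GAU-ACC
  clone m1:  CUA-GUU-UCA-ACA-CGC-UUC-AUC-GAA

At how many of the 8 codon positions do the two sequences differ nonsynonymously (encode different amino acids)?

3

Codon 1: CUA Leu / CUA Leu — identical.
Codon 2: GUU Val / GUU Val — identical.
Codon 3: AUC Ile / UCA Ser — nonsynonymous.
Codon 4: ACA Thr / ACA Thr — identical.
Codon 5: CGA Arg / CGC Arg — synonymous.
Codon 6: UUC Phe / UUC Phe — identical.
Codon 7: GAU Asp / AUC Ile — nonsynonymous.
Codon 8: ACC Thr / GAA Glu — nonsynonymous.
Nonsynonymous differences: 3.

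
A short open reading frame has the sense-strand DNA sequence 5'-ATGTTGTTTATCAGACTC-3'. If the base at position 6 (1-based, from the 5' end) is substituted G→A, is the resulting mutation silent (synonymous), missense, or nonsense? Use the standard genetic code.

Position 6 falls in codon 2: TTG → Leu.
After the substitution the codon is TTA → Leu.
Both encode Leu, so the change is synonymous.

silent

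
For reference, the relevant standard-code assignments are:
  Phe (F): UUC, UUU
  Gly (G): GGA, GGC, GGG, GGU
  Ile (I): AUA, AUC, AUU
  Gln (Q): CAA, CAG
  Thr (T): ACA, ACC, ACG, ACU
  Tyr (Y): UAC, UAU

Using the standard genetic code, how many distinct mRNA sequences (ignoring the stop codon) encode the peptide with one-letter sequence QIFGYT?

384

Gln: 2 codons.
Ile: 3 codons.
Phe: 2 codons.
Gly: 4 codons.
Tyr: 2 codons.
Thr: 4 codons.
2 × 3 × 2 × 4 × 2 × 4 = 384.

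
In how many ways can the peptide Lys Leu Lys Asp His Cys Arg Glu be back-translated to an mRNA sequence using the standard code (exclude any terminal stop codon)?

2304

Lys: 2 codons.
Leu: 6 codons.
Lys: 2 codons.
Asp: 2 codons.
His: 2 codons.
Cys: 2 codons.
Arg: 6 codons.
Glu: 2 codons.
2 × 6 × 2 × 2 × 2 × 2 × 6 × 2 = 2304.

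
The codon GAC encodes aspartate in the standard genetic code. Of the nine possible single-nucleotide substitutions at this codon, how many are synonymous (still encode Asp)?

Position 1: none → 0 synonymous.
Position 2: none → 0 synonymous.
Position 3: GAT → 1 synonymous.
Total: 0 + 0 + 1 = 1.

1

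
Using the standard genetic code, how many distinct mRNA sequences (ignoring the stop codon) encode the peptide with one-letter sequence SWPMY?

Ser: 6 codons.
Trp: 1 codon.
Pro: 4 codons.
Met: 1 codon.
Tyr: 2 codons.
6 × 1 × 4 × 1 × 2 = 48.

48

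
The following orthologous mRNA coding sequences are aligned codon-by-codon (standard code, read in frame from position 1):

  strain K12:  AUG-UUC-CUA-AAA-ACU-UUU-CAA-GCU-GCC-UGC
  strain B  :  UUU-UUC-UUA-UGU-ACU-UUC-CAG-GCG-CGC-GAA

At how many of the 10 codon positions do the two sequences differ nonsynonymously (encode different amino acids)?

4

Codon 1: AUG Met / UUU Phe — nonsynonymous.
Codon 2: UUC Phe / UUC Phe — identical.
Codon 3: CUA Leu / UUA Leu — synonymous.
Codon 4: AAA Lys / UGU Cys — nonsynonymous.
Codon 5: ACU Thr / ACU Thr — identical.
Codon 6: UUU Phe / UUC Phe — synonymous.
Codon 7: CAA Gln / CAG Gln — synonymous.
Codon 8: GCU Ala / GCG Ala — synonymous.
Codon 9: GCC Ala / CGC Arg — nonsynonymous.
Codon 10: UGC Cys / GAA Glu — nonsynonymous.
Nonsynonymous differences: 4.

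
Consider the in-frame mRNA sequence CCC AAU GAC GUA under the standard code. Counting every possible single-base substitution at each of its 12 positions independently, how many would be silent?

8

Codon 1 (CCC, Pro): 3 synonymous substitutions.
Codon 2 (AAU, Asn): 1 synonymous substitution.
Codon 3 (GAC, Asp): 1 synonymous substitution.
Codon 4 (GUA, Val): 3 synonymous substitutions.
Total: 3 + 1 + 1 + 3 = 8.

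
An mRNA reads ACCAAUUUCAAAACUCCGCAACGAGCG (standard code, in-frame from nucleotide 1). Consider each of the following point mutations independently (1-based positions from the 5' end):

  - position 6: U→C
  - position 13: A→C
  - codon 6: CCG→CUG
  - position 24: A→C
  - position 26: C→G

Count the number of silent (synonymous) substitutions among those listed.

2

Codon 2: AAU (Asn) → AAC (Asn) — synonymous.
Codon 5: ACU (Thr) → CCU (Pro) — missense.
Codon 6: CCG (Pro) → CUG (Leu) — missense.
Codon 8: CGA (Arg) → CGC (Arg) — synonymous.
Codon 9: GCG (Ala) → GGG (Gly) — missense.
Synonymous: 2 of 5.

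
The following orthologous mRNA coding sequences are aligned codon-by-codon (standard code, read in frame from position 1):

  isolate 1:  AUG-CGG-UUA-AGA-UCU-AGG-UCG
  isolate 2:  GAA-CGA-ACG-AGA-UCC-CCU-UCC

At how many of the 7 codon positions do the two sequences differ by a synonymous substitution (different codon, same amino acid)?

Codon 1: AUG Met / GAA Glu — nonsynonymous.
Codon 2: CGG Arg / CGA Arg — synonymous.
Codon 3: UUA Leu / ACG Thr — nonsynonymous.
Codon 4: AGA Arg / AGA Arg — identical.
Codon 5: UCU Ser / UCC Ser — synonymous.
Codon 6: AGG Arg / CCU Pro — nonsynonymous.
Codon 7: UCG Ser / UCC Ser — synonymous.
Synonymous differences: 3.

3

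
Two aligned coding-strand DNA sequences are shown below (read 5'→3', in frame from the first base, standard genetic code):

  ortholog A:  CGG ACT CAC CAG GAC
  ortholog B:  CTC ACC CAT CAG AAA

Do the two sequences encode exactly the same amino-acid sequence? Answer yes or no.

no

Codon 1: CGG Arg / CTC Leu — nonsynonymous.
Codon 2: ACT Thr / ACC Thr — synonymous.
Codon 3: CAC His / CAT His — synonymous.
Codon 4: CAG Gln / CAG Gln — identical.
Codon 5: GAC Asp / AAA Lys — nonsynonymous.
Nonsynonymous differences: 2 → different protein.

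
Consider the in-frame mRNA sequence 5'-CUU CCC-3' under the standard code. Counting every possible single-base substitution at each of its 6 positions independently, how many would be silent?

Codon 1 (CUU, Leu): 3 synonymous substitutions.
Codon 2 (CCC, Pro): 3 synonymous substitutions.
Total: 3 + 3 = 6.

6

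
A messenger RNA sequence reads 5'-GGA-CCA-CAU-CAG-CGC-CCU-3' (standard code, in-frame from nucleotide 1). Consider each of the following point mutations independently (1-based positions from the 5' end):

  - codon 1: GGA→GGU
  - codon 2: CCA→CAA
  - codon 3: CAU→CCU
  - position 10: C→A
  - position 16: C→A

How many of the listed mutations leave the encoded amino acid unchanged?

Codon 1: GGA (Gly) → GGU (Gly) — synonymous.
Codon 2: CCA (Pro) → CAA (Gln) — missense.
Codon 3: CAU (His) → CCU (Pro) — missense.
Codon 4: CAG (Gln) → AAG (Lys) — missense.
Codon 6: CCU (Pro) → ACU (Thr) — missense.
Synonymous: 1 of 5.

1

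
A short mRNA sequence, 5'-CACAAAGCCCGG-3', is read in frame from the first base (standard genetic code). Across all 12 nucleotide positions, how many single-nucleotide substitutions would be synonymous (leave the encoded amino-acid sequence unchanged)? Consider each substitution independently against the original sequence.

Codon 1 (CAC, His): 1 synonymous substitution.
Codon 2 (AAA, Lys): 1 synonymous substitution.
Codon 3 (GCC, Ala): 3 synonymous substitutions.
Codon 4 (CGG, Arg): 4 synonymous substitutions.
Total: 1 + 1 + 3 + 4 = 9.

9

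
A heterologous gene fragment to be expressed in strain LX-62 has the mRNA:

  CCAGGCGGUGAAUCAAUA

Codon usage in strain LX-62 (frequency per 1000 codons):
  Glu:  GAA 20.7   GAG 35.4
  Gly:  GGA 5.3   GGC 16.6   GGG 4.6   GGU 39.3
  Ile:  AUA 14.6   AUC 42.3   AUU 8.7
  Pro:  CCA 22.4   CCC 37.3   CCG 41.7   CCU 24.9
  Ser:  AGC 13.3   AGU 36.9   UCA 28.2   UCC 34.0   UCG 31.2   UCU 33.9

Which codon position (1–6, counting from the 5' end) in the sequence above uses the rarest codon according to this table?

6

Codon 1 CCA (Pro): 22.4 per 1000.
Codon 2 GGC (Gly): 16.6 per 1000.
Codon 3 GGU (Gly): 39.3 per 1000.
Codon 4 GAA (Glu): 20.7 per 1000.
Codon 5 UCA (Ser): 28.2 per 1000.
Codon 6 AUA (Ile): 14.6 per 1000.
Lowest frequency is 14.6 at codon 6.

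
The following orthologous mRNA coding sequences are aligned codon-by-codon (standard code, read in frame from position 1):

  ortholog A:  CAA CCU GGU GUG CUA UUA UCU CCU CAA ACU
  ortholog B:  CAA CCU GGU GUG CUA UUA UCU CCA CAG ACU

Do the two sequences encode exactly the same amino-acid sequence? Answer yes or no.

Codon 1: CAA Gln / CAA Gln — identical.
Codon 2: CCU Pro / CCU Pro — identical.
Codon 3: GGU Gly / GGU Gly — identical.
Codon 4: GUG Val / GUG Val — identical.
Codon 5: CUA Leu / CUA Leu — identical.
Codon 6: UUA Leu / UUA Leu — identical.
Codon 7: UCU Ser / UCU Ser — identical.
Codon 8: CCU Pro / CCA Pro — synonymous.
Codon 9: CAA Gln / CAG Gln — synonymous.
Codon 10: ACU Thr / ACU Thr — identical.
Nonsynonymous differences: 0 → same protein.

yes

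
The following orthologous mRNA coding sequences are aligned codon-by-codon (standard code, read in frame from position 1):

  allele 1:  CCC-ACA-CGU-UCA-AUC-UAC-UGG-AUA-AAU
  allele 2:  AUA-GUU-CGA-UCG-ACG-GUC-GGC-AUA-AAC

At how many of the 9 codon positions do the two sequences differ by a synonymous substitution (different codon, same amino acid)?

3

Codon 1: CCC Pro / AUA Ile — nonsynonymous.
Codon 2: ACA Thr / GUU Val — nonsynonymous.
Codon 3: CGU Arg / CGA Arg — synonymous.
Codon 4: UCA Ser / UCG Ser — synonymous.
Codon 5: AUC Ile / ACG Thr — nonsynonymous.
Codon 6: UAC Tyr / GUC Val — nonsynonymous.
Codon 7: UGG Trp / GGC Gly — nonsynonymous.
Codon 8: AUA Ile / AUA Ile — identical.
Codon 9: AAU Asn / AAC Asn — synonymous.
Synonymous differences: 3.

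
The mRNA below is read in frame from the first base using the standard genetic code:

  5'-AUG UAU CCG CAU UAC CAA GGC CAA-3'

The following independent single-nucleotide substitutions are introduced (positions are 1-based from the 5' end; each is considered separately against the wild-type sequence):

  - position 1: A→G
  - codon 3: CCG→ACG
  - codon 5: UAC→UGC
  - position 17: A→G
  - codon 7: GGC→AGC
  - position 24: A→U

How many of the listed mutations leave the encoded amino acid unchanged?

Codon 1: AUG (Met) → GUG (Val) — missense.
Codon 3: CCG (Pro) → ACG (Thr) — missense.
Codon 5: UAC (Tyr) → UGC (Cys) — missense.
Codon 6: CAA (Gln) → CGA (Arg) — missense.
Codon 7: GGC (Gly) → AGC (Ser) — missense.
Codon 8: CAA (Gln) → CAU (His) — missense.
Synonymous: 0 of 6.

0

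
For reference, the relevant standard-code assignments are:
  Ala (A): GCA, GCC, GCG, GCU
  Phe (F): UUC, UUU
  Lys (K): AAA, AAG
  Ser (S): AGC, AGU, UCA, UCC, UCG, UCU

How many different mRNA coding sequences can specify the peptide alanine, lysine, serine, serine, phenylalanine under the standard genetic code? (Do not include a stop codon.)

Ala: 4 codons.
Lys: 2 codons.
Ser: 6 codons.
Ser: 6 codons.
Phe: 2 codons.
4 × 2 × 6 × 6 × 2 = 576.

576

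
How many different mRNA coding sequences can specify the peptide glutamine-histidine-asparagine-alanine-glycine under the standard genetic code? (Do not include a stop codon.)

128

Gln: 2 codons.
His: 2 codons.
Asn: 2 codons.
Ala: 4 codons.
Gly: 4 codons.
2 × 2 × 2 × 4 × 4 = 128.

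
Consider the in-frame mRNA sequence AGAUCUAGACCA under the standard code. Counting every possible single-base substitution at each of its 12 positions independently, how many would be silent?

10

Codon 1 (AGA, Arg): 2 synonymous substitutions.
Codon 2 (UCU, Ser): 3 synonymous substitutions.
Codon 3 (AGA, Arg): 2 synonymous substitutions.
Codon 4 (CCA, Pro): 3 synonymous substitutions.
Total: 2 + 3 + 2 + 3 = 10.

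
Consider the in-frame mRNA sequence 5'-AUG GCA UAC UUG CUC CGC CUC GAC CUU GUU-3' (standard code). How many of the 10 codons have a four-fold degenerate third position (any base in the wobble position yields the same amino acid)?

Codon 1 AUG (Met): third position 1-fold.
Codon 2 GCA (Ala): third position 4-fold.
Codon 3 UAC (Tyr): third position 2-fold.
Codon 4 UUG (Leu): third position 2-fold.
Codon 5 CUC (Leu): third position 4-fold.
Codon 6 CGC (Arg): third position 4-fold.
Codon 7 CUC (Leu): third position 4-fold.
Codon 8 GAC (Asp): third position 2-fold.
Codon 9 CUU (Leu): third position 4-fold.
Codon 10 GUU (Val): third position 4-fold.
Four-fold degenerate third positions: 6.

6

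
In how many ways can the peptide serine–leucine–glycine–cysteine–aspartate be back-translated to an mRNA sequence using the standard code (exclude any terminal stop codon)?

576

Ser: 6 codons.
Leu: 6 codons.
Gly: 4 codons.
Cys: 2 codons.
Asp: 2 codons.
6 × 6 × 4 × 2 × 2 = 576.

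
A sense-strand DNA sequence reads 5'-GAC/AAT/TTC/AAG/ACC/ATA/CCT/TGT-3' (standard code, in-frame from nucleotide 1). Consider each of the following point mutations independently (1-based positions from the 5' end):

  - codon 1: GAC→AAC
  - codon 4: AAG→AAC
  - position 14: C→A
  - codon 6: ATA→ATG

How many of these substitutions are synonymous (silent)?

0

Codon 1: GAC (Asp) → AAC (Asn) — missense.
Codon 4: AAG (Lys) → AAC (Asn) — missense.
Codon 5: ACC (Thr) → AAC (Asn) — missense.
Codon 6: ATA (Ile) → ATG (Met) — missense.
Synonymous: 0 of 4.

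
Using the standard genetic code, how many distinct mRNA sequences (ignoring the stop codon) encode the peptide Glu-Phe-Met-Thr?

Glu: 2 codons.
Phe: 2 codons.
Met: 1 codon.
Thr: 4 codons.
2 × 2 × 1 × 4 = 16.

16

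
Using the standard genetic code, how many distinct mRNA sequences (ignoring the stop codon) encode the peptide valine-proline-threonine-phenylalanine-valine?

512

Val: 4 codons.
Pro: 4 codons.
Thr: 4 codons.
Phe: 2 codons.
Val: 4 codons.
4 × 4 × 4 × 2 × 4 = 512.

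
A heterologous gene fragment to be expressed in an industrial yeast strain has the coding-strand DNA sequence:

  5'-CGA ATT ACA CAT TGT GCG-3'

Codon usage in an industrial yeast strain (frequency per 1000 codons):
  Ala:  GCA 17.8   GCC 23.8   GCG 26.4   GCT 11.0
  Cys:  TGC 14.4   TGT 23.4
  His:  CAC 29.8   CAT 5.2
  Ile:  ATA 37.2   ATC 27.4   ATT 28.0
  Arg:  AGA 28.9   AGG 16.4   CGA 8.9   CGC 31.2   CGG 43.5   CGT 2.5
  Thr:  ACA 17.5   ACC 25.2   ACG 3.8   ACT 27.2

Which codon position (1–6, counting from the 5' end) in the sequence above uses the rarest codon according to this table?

4

Codon 1 CGA (Arg): 8.9 per 1000.
Codon 2 ATT (Ile): 28.0 per 1000.
Codon 3 ACA (Thr): 17.5 per 1000.
Codon 4 CAT (His): 5.2 per 1000.
Codon 5 TGT (Cys): 23.4 per 1000.
Codon 6 GCG (Ala): 26.4 per 1000.
Lowest frequency is 5.2 at codon 4.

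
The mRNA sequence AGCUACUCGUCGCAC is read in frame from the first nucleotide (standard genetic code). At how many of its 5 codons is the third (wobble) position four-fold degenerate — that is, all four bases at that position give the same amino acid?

Codon 1 AGC (Ser): third position 2-fold.
Codon 2 UAC (Tyr): third position 2-fold.
Codon 3 UCG (Ser): third position 4-fold.
Codon 4 UCG (Ser): third position 4-fold.
Codon 5 CAC (His): third position 2-fold.
Four-fold degenerate third positions: 2.

2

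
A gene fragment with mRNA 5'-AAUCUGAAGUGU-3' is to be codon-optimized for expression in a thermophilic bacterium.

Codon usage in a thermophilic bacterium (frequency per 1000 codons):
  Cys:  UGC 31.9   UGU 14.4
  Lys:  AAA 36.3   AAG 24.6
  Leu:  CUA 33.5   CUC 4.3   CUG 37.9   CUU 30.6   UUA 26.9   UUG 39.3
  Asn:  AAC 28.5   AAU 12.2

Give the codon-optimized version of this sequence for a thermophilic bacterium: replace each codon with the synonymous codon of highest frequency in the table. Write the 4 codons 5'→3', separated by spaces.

Codon 1 (Asn): best is AAC at 28.5.
Codon 2 (Leu): best is UUG at 39.3.
Codon 3 (Lys): best is AAA at 36.3.
Codon 4 (Cys): best is UGC at 31.9.

AAC UUG AAA UGC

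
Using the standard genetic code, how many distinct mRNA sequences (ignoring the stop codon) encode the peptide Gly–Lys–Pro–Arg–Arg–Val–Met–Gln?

9216

Gly: 4 codons.
Lys: 2 codons.
Pro: 4 codons.
Arg: 6 codons.
Arg: 6 codons.
Val: 4 codons.
Met: 1 codon.
Gln: 2 codons.
4 × 2 × 4 × 6 × 6 × 4 × 1 × 2 = 9216.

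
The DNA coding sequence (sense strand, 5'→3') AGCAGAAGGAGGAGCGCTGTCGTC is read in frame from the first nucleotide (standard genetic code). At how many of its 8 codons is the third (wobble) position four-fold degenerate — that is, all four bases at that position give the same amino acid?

Codon 1 AGC (Ser): third position 2-fold.
Codon 2 AGA (Arg): third position 2-fold.
Codon 3 AGG (Arg): third position 2-fold.
Codon 4 AGG (Arg): third position 2-fold.
Codon 5 AGC (Ser): third position 2-fold.
Codon 6 GCT (Ala): third position 4-fold.
Codon 7 GTC (Val): third position 4-fold.
Codon 8 GTC (Val): third position 4-fold.
Four-fold degenerate third positions: 3.

3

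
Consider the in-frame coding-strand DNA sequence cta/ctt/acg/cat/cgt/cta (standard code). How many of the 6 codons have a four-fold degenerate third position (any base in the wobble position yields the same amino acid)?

5

Codon 1 CTA (Leu): third position 4-fold.
Codon 2 CTT (Leu): third position 4-fold.
Codon 3 ACG (Thr): third position 4-fold.
Codon 4 CAT (His): third position 2-fold.
Codon 5 CGT (Arg): third position 4-fold.
Codon 6 CTA (Leu): third position 4-fold.
Four-fold degenerate third positions: 5.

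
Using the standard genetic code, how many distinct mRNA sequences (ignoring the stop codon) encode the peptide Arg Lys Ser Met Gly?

Arg: 6 codons.
Lys: 2 codons.
Ser: 6 codons.
Met: 1 codon.
Gly: 4 codons.
6 × 2 × 6 × 1 × 4 = 288.

288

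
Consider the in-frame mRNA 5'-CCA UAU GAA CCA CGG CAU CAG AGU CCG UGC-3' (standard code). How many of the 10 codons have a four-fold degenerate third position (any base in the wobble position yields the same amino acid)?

4

Codon 1 CCA (Pro): third position 4-fold.
Codon 2 UAU (Tyr): third position 2-fold.
Codon 3 GAA (Glu): third position 2-fold.
Codon 4 CCA (Pro): third position 4-fold.
Codon 5 CGG (Arg): third position 4-fold.
Codon 6 CAU (His): third position 2-fold.
Codon 7 CAG (Gln): third position 2-fold.
Codon 8 AGU (Ser): third position 2-fold.
Codon 9 CCG (Pro): third position 4-fold.
Codon 10 UGC (Cys): third position 2-fold.
Four-fold degenerate third positions: 4.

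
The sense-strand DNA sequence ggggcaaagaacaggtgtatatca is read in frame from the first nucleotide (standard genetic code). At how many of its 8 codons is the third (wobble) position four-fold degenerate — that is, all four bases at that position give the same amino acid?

3

Codon 1 GGG (Gly): third position 4-fold.
Codon 2 GCA (Ala): third position 4-fold.
Codon 3 AAG (Lys): third position 2-fold.
Codon 4 AAC (Asn): third position 2-fold.
Codon 5 AGG (Arg): third position 2-fold.
Codon 6 TGT (Cys): third position 2-fold.
Codon 7 ATA (Ile): third position 3-fold.
Codon 8 TCA (Ser): third position 4-fold.
Four-fold degenerate third positions: 3.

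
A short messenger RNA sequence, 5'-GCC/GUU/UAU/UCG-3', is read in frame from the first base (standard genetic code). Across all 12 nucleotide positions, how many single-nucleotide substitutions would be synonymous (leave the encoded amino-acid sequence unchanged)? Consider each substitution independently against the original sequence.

10

Codon 1 (GCC, Ala): 3 synonymous substitutions.
Codon 2 (GUU, Val): 3 synonymous substitutions.
Codon 3 (UAU, Tyr): 1 synonymous substitution.
Codon 4 (UCG, Ser): 3 synonymous substitutions.
Total: 3 + 3 + 1 + 3 = 10.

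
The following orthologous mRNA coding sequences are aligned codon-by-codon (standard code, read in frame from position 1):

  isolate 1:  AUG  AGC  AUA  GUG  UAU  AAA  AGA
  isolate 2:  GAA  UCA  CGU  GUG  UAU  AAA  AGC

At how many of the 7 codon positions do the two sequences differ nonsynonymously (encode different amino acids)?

3

Codon 1: AUG Met / GAA Glu — nonsynonymous.
Codon 2: AGC Ser / UCA Ser — synonymous.
Codon 3: AUA Ile / CGU Arg — nonsynonymous.
Codon 4: GUG Val / GUG Val — identical.
Codon 5: UAU Tyr / UAU Tyr — identical.
Codon 6: AAA Lys / AAA Lys — identical.
Codon 7: AGA Arg / AGC Ser — nonsynonymous.
Nonsynonymous differences: 3.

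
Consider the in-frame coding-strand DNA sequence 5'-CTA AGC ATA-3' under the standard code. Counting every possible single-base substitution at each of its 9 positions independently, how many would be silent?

7

Codon 1 (CTA, Leu): 4 synonymous substitutions.
Codon 2 (AGC, Ser): 1 synonymous substitution.
Codon 3 (ATA, Ile): 2 synonymous substitutions.
Total: 4 + 1 + 2 = 7.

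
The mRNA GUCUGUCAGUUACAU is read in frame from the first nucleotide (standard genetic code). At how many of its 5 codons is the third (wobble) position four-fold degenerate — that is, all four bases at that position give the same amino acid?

1

Codon 1 GUC (Val): third position 4-fold.
Codon 2 UGU (Cys): third position 2-fold.
Codon 3 CAG (Gln): third position 2-fold.
Codon 4 UUA (Leu): third position 2-fold.
Codon 5 CAU (His): third position 2-fold.
Four-fold degenerate third positions: 1.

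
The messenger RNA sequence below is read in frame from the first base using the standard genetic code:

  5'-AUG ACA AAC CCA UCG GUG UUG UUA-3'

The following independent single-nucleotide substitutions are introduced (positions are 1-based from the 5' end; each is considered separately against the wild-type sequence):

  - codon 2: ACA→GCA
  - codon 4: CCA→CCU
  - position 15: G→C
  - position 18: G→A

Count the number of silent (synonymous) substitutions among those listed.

Codon 2: ACA (Thr) → GCA (Ala) — missense.
Codon 4: CCA (Pro) → CCU (Pro) — synonymous.
Codon 5: UCG (Ser) → UCC (Ser) — synonymous.
Codon 6: GUG (Val) → GUA (Val) — synonymous.
Synonymous: 3 of 4.

3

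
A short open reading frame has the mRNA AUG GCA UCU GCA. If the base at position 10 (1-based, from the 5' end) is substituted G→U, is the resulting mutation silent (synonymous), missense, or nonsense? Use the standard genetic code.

missense

Position 10 falls in codon 4: GCA → Ala.
After the substitution the codon is UCA → Ser.
Ala ≠ Ser, so this is a missense mutation.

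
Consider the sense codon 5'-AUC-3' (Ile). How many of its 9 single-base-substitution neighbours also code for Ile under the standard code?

Position 1: none → 0 synonymous.
Position 2: none → 0 synonymous.
Position 3: AUU, AUA → 2 synonymous.
Total: 0 + 0 + 2 = 2.

2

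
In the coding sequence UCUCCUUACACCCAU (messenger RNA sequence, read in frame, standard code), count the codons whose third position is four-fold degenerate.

Codon 1 UCU (Ser): third position 4-fold.
Codon 2 CCU (Pro): third position 4-fold.
Codon 3 UAC (Tyr): third position 2-fold.
Codon 4 ACC (Thr): third position 4-fold.
Codon 5 CAU (His): third position 2-fold.
Four-fold degenerate third positions: 3.

3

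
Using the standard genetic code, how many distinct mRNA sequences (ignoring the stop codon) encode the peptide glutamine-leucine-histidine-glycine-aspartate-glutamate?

Gln: 2 codons.
Leu: 6 codons.
His: 2 codons.
Gly: 4 codons.
Asp: 2 codons.
Glu: 2 codons.
2 × 6 × 2 × 4 × 2 × 2 = 384.

384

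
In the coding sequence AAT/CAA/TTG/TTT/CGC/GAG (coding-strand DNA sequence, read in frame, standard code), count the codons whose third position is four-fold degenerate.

1

Codon 1 AAT (Asn): third position 2-fold.
Codon 2 CAA (Gln): third position 2-fold.
Codon 3 TTG (Leu): third position 2-fold.
Codon 4 TTT (Phe): third position 2-fold.
Codon 5 CGC (Arg): third position 4-fold.
Codon 6 GAG (Glu): third position 2-fold.
Four-fold degenerate third positions: 1.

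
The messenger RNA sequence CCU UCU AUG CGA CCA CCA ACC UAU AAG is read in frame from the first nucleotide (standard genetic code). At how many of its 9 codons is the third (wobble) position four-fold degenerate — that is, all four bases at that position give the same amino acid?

Codon 1 CCU (Pro): third position 4-fold.
Codon 2 UCU (Ser): third position 4-fold.
Codon 3 AUG (Met): third position 1-fold.
Codon 4 CGA (Arg): third position 4-fold.
Codon 5 CCA (Pro): third position 4-fold.
Codon 6 CCA (Pro): third position 4-fold.
Codon 7 ACC (Thr): third position 4-fold.
Codon 8 UAU (Tyr): third position 2-fold.
Codon 9 AAG (Lys): third position 2-fold.
Four-fold degenerate third positions: 6.

6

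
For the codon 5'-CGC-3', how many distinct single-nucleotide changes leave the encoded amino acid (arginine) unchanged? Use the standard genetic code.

3

Position 1: none → 0 synonymous.
Position 2: none → 0 synonymous.
Position 3: CGU, CGA, CGG → 3 synonymous.
Total: 0 + 0 + 3 = 3.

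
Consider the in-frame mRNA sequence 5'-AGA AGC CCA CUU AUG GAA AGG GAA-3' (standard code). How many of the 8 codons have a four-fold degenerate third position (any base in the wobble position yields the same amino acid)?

2

Codon 1 AGA (Arg): third position 2-fold.
Codon 2 AGC (Ser): third position 2-fold.
Codon 3 CCA (Pro): third position 4-fold.
Codon 4 CUU (Leu): third position 4-fold.
Codon 5 AUG (Met): third position 1-fold.
Codon 6 GAA (Glu): third position 2-fold.
Codon 7 AGG (Arg): third position 2-fold.
Codon 8 GAA (Glu): third position 2-fold.
Four-fold degenerate third positions: 2.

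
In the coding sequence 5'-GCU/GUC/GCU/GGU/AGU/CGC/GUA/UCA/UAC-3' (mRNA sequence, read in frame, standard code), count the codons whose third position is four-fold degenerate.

7

Codon 1 GCU (Ala): third position 4-fold.
Codon 2 GUC (Val): third position 4-fold.
Codon 3 GCU (Ala): third position 4-fold.
Codon 4 GGU (Gly): third position 4-fold.
Codon 5 AGU (Ser): third position 2-fold.
Codon 6 CGC (Arg): third position 4-fold.
Codon 7 GUA (Val): third position 4-fold.
Codon 8 UCA (Ser): third position 4-fold.
Codon 9 UAC (Tyr): third position 2-fold.
Four-fold degenerate third positions: 7.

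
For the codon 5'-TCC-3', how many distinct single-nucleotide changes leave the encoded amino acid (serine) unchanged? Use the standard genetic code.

Position 1: none → 0 synonymous.
Position 2: none → 0 synonymous.
Position 3: TCT, TCA, TCG → 3 synonymous.
Total: 0 + 0 + 3 = 3.

3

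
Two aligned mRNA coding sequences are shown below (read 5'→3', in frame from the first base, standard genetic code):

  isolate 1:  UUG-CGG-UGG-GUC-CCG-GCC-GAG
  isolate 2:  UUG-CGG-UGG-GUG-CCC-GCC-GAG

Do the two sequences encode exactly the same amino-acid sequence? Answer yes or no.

yes

Codon 1: UUG Leu / UUG Leu — identical.
Codon 2: CGG Arg / CGG Arg — identical.
Codon 3: UGG Trp / UGG Trp — identical.
Codon 4: GUC Val / GUG Val — synonymous.
Codon 5: CCG Pro / CCC Pro — synonymous.
Codon 6: GCC Ala / GCC Ala — identical.
Codon 7: GAG Glu / GAG Glu — identical.
Nonsynonymous differences: 0 → same protein.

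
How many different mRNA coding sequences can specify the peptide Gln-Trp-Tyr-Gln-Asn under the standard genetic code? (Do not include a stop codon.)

16

Gln: 2 codons.
Trp: 1 codon.
Tyr: 2 codons.
Gln: 2 codons.
Asn: 2 codons.
2 × 1 × 2 × 2 × 2 = 16.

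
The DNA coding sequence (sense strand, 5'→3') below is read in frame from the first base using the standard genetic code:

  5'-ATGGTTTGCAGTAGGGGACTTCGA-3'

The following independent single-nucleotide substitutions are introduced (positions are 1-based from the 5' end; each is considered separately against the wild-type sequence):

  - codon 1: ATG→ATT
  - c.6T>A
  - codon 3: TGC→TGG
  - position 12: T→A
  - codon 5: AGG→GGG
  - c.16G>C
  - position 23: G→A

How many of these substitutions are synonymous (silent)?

1

Codon 1: ATG (Met) → ATT (Ile) — missense.
Codon 2: GTT (Val) → GTA (Val) — synonymous.
Codon 3: TGC (Cys) → TGG (Trp) — missense.
Codon 4: AGT (Ser) → AGA (Arg) — missense.
Codon 5: AGG (Arg) → GGG (Gly) — missense.
Codon 6: GGA (Gly) → CGA (Arg) — missense.
Codon 8: CGA (Arg) → CAA (Gln) — missense.
Synonymous: 1 of 7.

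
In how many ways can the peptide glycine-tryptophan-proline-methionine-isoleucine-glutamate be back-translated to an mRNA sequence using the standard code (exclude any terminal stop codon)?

96

Gly: 4 codons.
Trp: 1 codon.
Pro: 4 codons.
Met: 1 codon.
Ile: 3 codons.
Glu: 2 codons.
4 × 1 × 4 × 1 × 3 × 2 = 96.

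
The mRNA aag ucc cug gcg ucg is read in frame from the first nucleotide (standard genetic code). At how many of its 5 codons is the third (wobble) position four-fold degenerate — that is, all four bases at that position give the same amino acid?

4

Codon 1 AAG (Lys): third position 2-fold.
Codon 2 UCC (Ser): third position 4-fold.
Codon 3 CUG (Leu): third position 4-fold.
Codon 4 GCG (Ala): third position 4-fold.
Codon 5 UCG (Ser): third position 4-fold.
Four-fold degenerate third positions: 4.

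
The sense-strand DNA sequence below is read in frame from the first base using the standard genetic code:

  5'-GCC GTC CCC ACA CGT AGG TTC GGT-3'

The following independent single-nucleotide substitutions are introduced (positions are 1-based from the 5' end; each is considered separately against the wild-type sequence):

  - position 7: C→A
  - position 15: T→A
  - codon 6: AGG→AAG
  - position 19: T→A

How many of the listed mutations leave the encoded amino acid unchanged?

Codon 3: CCC (Pro) → ACC (Thr) — missense.
Codon 5: CGT (Arg) → CGA (Arg) — synonymous.
Codon 6: AGG (Arg) → AAG (Lys) — missense.
Codon 7: TTC (Phe) → ATC (Ile) — missense.
Synonymous: 1 of 4.

1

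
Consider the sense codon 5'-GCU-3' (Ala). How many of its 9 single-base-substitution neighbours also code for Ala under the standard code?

3

Position 1: none → 0 synonymous.
Position 2: none → 0 synonymous.
Position 3: GCC, GCA, GCG → 3 synonymous.
Total: 0 + 0 + 3 = 3.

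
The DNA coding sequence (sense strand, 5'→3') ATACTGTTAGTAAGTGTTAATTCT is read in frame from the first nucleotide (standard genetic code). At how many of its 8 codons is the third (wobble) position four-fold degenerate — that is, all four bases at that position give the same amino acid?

4

Codon 1 ATA (Ile): third position 3-fold.
Codon 2 CTG (Leu): third position 4-fold.
Codon 3 TTA (Leu): third position 2-fold.
Codon 4 GTA (Val): third position 4-fold.
Codon 5 AGT (Ser): third position 2-fold.
Codon 6 GTT (Val): third position 4-fold.
Codon 7 AAT (Asn): third position 2-fold.
Codon 8 TCT (Ser): third position 4-fold.
Four-fold degenerate third positions: 4.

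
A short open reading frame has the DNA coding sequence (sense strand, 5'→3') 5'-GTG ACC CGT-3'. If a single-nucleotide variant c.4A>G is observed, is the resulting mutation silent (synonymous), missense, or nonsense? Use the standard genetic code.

Position 4 falls in codon 2: ACC → Thr.
After the substitution the codon is GCC → Ala.
Thr ≠ Ala, so this is a missense mutation.

missense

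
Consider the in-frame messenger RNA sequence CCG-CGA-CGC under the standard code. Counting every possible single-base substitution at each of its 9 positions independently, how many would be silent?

10

Codon 1 (CCG, Pro): 3 synonymous substitutions.
Codon 2 (CGA, Arg): 4 synonymous substitutions.
Codon 3 (CGC, Arg): 3 synonymous substitutions.
Total: 3 + 4 + 3 = 10.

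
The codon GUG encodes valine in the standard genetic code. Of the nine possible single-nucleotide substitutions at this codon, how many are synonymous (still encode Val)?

Position 1: none → 0 synonymous.
Position 2: none → 0 synonymous.
Position 3: GUU, GUC, GUA → 3 synonymous.
Total: 0 + 0 + 3 = 3.

3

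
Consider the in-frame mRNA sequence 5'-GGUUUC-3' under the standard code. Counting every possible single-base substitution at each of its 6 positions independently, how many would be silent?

Codon 1 (GGU, Gly): 3 synonymous substitutions.
Codon 2 (UUC, Phe): 1 synonymous substitution.
Total: 3 + 1 = 4.

4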